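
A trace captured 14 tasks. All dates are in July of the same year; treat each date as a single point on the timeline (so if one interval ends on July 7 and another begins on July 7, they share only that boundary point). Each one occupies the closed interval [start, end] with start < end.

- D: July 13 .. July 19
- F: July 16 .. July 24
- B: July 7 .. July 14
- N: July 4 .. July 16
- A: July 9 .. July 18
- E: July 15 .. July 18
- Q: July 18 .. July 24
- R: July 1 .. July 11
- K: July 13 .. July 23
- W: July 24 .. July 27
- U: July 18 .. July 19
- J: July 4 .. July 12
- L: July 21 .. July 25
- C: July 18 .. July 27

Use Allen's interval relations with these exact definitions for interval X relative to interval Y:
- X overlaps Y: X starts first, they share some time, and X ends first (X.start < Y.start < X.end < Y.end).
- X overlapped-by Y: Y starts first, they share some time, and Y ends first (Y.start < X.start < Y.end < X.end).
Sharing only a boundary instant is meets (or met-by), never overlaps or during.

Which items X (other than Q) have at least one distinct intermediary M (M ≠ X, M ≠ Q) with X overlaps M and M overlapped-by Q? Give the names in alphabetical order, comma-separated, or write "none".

Target Q = [July 18, July 24].
Intermediaries M with M overlapped-by Q: L.
Via L — items with X overlaps L: F, K.
Union: F, K.

F, K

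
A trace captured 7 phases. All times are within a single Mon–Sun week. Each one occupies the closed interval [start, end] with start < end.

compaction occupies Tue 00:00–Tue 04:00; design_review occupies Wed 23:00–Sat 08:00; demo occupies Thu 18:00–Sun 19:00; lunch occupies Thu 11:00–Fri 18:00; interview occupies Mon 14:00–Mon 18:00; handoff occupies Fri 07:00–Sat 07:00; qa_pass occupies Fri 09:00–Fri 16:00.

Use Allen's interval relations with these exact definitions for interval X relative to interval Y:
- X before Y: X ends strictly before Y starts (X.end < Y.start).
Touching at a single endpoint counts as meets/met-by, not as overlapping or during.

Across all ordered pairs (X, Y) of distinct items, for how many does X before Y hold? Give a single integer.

11

Checking all 42 ordered pairs for relation 'before'; matching pairs in alphabetical order:
(compaction, demo): compaction before demo ✓
(compaction, design_review): compaction before design_review ✓
(compaction, handoff): compaction before handoff ✓
(compaction, lunch): compaction before lunch ✓
(compaction, qa_pass): compaction before qa_pass ✓
(interview, compaction): interview before compaction ✓
(interview, demo): interview before demo ✓
(interview, design_review): interview before design_review ✓
(interview, handoff): interview before handoff ✓
(interview, lunch): interview before lunch ✓
(interview, qa_pass): interview before qa_pass ✓
Count: 11.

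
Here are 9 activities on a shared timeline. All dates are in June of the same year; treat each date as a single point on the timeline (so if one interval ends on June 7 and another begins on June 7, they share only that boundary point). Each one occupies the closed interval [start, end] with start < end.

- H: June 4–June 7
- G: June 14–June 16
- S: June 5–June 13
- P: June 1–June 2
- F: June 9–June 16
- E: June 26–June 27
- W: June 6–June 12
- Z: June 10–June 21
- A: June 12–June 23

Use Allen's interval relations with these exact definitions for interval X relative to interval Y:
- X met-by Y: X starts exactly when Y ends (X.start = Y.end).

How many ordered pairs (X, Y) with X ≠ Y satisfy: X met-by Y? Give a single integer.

1

Checking all 72 ordered pairs for relation 'met-by'; matching pairs in alphabetical order:
(A, W): A met-by W ✓
Count: 1.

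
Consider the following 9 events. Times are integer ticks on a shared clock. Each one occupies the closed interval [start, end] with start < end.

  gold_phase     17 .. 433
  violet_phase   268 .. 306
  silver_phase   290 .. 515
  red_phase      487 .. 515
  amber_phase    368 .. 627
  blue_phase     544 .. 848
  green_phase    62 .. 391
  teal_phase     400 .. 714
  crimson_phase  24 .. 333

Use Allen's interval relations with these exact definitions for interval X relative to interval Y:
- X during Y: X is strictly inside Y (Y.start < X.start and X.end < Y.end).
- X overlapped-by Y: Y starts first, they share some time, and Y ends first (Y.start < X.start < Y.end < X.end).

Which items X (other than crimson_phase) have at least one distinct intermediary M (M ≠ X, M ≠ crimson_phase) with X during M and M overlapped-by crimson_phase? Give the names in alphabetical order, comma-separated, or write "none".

Target crimson_phase = [24, 333].
Intermediaries M with M overlapped-by crimson_phase: green_phase, silver_phase.
Via green_phase — items with X during green_phase: violet_phase.
Via silver_phase — items with X during silver_phase: none.
Union: violet_phase.

violet_phase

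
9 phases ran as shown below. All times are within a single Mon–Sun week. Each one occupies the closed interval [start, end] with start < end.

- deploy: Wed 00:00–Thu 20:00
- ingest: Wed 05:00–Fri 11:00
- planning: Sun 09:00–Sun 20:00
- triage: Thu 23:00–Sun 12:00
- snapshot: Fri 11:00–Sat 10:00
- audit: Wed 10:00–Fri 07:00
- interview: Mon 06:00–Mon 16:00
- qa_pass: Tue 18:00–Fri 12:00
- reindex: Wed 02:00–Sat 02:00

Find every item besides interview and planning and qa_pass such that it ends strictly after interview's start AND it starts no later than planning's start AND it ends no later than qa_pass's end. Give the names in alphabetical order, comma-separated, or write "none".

audit, deploy, ingest

Conditions: its end is strictly after interview's start (X.end > Mon 06:00) AND its start is no later than planning's start (X.start <= Sun 09:00) AND its end is no later than qa_pass's end (X.end <= Fri 12:00).
audit: end Fri 07:00 > Mon 06:00? ✓; start Wed 10:00 <= Sun 09:00? ✓; end Fri 07:00 <= Fri 12:00? ✓ → yes.
deploy: end Thu 20:00 > Mon 06:00? ✓; start Wed 00:00 <= Sun 09:00? ✓; end Thu 20:00 <= Fri 12:00? ✓ → yes.
ingest: end Fri 11:00 > Mon 06:00? ✓; start Wed 05:00 <= Sun 09:00? ✓; end Fri 11:00 <= Fri 12:00? ✓ → yes.
reindex: end Sat 02:00 > Mon 06:00? ✓; start Wed 02:00 <= Sun 09:00? ✓; end Sat 02:00 <= Fri 12:00? ✗ → no.
snapshot: end Sat 10:00 > Mon 06:00? ✓; start Fri 11:00 <= Sun 09:00? ✓; end Sat 10:00 <= Fri 12:00? ✗ → no.
triage: end Sun 12:00 > Mon 06:00? ✓; start Thu 23:00 <= Sun 09:00? ✓; end Sun 12:00 <= Fri 12:00? ✗ → no.
Result: audit, deploy, ingest.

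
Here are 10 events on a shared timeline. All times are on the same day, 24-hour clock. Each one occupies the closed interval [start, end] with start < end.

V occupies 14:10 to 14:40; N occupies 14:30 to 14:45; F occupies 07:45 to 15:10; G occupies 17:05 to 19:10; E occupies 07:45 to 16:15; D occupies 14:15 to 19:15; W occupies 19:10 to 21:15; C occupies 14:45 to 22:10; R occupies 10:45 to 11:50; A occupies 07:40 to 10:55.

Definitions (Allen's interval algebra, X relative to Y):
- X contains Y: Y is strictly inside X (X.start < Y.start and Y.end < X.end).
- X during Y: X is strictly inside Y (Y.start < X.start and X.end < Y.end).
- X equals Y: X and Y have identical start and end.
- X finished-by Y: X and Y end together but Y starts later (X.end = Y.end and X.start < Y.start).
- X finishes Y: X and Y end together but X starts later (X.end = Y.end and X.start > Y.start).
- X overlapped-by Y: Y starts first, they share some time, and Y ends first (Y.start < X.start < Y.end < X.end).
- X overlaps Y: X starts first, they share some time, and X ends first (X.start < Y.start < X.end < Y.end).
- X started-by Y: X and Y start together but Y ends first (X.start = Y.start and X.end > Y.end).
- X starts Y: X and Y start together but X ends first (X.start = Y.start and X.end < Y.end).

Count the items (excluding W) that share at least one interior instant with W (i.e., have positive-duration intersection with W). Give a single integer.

2

Target W = [19:10, 21:15].
A [07:40, 10:55] → before → no.
C [14:45, 22:10] → contains → counts.
D [14:15, 19:15] → overlaps → counts.
E [07:45, 16:15] → before → no.
F [07:45, 15:10] → before → no.
G [17:05, 19:10] → meets → no.
N [14:30, 14:45] → before → no.
R [10:45, 11:50] → before → no.
V [14:10, 14:40] → before → no.
Total: 2.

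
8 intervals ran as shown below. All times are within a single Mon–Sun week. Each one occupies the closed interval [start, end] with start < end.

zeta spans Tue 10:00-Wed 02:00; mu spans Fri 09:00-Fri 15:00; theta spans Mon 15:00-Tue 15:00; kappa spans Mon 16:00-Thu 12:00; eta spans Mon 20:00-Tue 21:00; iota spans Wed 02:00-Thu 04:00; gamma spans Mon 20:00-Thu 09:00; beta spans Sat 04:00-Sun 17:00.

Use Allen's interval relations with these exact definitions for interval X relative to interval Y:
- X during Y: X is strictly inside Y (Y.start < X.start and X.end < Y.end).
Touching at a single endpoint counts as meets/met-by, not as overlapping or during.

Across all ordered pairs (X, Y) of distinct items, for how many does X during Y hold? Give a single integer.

6

Checking all 56 ordered pairs for relation 'during'; matching pairs in alphabetical order:
(eta, kappa): eta during kappa ✓
(gamma, kappa): gamma during kappa ✓
(iota, gamma): iota during gamma ✓
(iota, kappa): iota during kappa ✓
(zeta, gamma): zeta during gamma ✓
(zeta, kappa): zeta during kappa ✓
Count: 6.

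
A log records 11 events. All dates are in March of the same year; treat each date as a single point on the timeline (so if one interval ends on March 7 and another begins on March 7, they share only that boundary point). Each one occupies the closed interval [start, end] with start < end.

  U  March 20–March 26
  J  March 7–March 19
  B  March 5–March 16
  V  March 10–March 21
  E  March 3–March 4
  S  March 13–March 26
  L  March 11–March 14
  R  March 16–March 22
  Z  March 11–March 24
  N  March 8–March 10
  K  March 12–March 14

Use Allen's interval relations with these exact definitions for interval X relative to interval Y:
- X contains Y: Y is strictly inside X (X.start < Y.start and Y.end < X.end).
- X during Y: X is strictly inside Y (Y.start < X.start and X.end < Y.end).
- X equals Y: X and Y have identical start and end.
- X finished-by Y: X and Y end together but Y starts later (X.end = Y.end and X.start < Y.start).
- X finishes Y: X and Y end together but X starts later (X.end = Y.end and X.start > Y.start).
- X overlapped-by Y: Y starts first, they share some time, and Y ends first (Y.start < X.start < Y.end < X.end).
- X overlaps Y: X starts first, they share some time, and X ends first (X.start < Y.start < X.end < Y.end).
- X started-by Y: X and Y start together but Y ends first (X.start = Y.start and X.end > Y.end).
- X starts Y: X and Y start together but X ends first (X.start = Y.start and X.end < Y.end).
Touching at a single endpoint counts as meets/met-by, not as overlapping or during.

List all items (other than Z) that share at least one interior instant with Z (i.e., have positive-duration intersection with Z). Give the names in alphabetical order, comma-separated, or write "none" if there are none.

Target Z = [March 11, March 24].
B [March 5, March 16] → overlaps → yes.
E [March 3, March 4] → before → no.
J [March 7, March 19] → overlaps → yes.
K [March 12, March 14] → during → yes.
L [March 11, March 14] → starts → yes.
N [March 8, March 10] → before → no.
R [March 16, March 22] → during → yes.
S [March 13, March 26] → overlapped-by → yes.
U [March 20, March 26] → overlapped-by → yes.
V [March 10, March 21] → overlaps → yes.
Result: B, J, K, L, R, S, U, V.

B, J, K, L, R, S, U, V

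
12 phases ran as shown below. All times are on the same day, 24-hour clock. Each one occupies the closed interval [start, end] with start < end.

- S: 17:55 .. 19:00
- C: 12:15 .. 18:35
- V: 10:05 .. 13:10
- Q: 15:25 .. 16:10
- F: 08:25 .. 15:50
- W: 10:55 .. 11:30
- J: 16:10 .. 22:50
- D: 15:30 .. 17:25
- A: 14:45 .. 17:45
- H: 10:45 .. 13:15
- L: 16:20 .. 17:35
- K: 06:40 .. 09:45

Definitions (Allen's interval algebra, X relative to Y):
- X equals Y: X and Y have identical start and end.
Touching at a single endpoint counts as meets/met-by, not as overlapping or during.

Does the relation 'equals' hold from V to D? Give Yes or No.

V = [10:05, 13:10], D = [15:30, 17:25].
Actual relation of V to D: before.
Asked whether 'equals' holds → No.

No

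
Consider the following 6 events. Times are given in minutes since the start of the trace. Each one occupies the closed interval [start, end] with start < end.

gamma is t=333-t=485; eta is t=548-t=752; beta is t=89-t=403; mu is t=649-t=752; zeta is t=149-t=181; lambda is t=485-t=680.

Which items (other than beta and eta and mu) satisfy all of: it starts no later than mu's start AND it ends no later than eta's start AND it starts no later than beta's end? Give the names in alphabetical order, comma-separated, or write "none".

Conditions: its start is no later than mu's start (X.start <= t=649) AND its end is no later than eta's start (X.end <= t=548) AND its start is no later than beta's end (X.start <= t=403).
gamma: start t=333 <= t=649? ✓; end t=485 <= t=548? ✓; start t=333 <= t=403? ✓ → yes.
lambda: start t=485 <= t=649? ✓; end t=680 <= t=548? ✗; start t=485 <= t=403? ✗ → no.
zeta: start t=149 <= t=649? ✓; end t=181 <= t=548? ✓; start t=149 <= t=403? ✓ → yes.
Result: gamma, zeta.

gamma, zeta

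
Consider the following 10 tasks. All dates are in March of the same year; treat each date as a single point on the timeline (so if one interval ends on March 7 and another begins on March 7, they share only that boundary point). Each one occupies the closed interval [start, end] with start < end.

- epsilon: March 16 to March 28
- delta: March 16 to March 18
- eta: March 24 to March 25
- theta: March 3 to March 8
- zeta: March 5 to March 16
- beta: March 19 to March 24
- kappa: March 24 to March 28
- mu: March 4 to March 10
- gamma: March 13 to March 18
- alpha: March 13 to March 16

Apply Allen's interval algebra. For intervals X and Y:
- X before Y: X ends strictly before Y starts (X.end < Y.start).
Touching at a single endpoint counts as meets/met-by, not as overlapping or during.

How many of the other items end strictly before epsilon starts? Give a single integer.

2

Target epsilon = [March 16, March 28].
alpha [March 13, March 16] → meets → no.
beta [March 19, March 24] → during → no.
delta [March 16, March 18] → starts → no.
eta [March 24, March 25] → during → no.
gamma [March 13, March 18] → overlaps → no.
kappa [March 24, March 28] → finishes → no.
mu [March 4, March 10] → before → counts.
theta [March 3, March 8] → before → counts.
zeta [March 5, March 16] → meets → no.
Total: 2.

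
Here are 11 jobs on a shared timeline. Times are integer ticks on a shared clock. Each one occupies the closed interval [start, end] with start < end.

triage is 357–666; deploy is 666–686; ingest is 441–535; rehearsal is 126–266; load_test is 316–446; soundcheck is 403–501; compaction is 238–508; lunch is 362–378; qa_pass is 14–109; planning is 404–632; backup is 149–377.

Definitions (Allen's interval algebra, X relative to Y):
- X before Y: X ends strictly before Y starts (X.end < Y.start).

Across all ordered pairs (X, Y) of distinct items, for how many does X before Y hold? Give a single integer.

Checking all 110 ordered pairs for relation 'before'; matching pairs in alphabetical order:
(backup, deploy): backup before deploy ✓
(backup, ingest): backup before ingest ✓
(backup, planning): backup before planning ✓
(backup, soundcheck): backup before soundcheck ✓
(compaction, deploy): compaction before deploy ✓
(ingest, deploy): ingest before deploy ✓
(load_test, deploy): load_test before deploy ✓
(lunch, deploy): lunch before deploy ✓
(lunch, ingest): lunch before ingest ✓
(lunch, planning): lunch before planning ✓
(lunch, soundcheck): lunch before soundcheck ✓
(planning, deploy): planning before deploy ✓
(qa_pass, backup): qa_pass before backup ✓
(qa_pass, compaction): qa_pass before compaction ✓
(qa_pass, deploy): qa_pass before deploy ✓
(qa_pass, ingest): qa_pass before ingest ✓
(qa_pass, load_test): qa_pass before load_test ✓
(qa_pass, lunch): qa_pass before lunch ✓
(qa_pass, planning): qa_pass before planning ✓
(qa_pass, rehearsal): qa_pass before rehearsal ✓
(qa_pass, soundcheck): qa_pass before soundcheck ✓
(qa_pass, triage): qa_pass before triage ✓
(rehearsal, deploy): rehearsal before deploy ✓
(rehearsal, ingest): rehearsal before ingest ✓
... plus 6 further pairs not listed.
Count: 30.

30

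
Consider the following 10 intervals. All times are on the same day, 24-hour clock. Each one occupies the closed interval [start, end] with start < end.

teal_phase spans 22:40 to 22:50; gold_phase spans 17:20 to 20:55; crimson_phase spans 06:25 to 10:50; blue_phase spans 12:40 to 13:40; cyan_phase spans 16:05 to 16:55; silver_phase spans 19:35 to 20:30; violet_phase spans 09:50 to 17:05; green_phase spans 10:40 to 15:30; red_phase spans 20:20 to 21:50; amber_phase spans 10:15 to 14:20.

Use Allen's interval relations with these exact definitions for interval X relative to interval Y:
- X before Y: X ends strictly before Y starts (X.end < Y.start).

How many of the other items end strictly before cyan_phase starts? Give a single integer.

4

Target cyan_phase = [16:05, 16:55].
amber_phase [10:15, 14:20] → before → counts.
blue_phase [12:40, 13:40] → before → counts.
crimson_phase [06:25, 10:50] → before → counts.
gold_phase [17:20, 20:55] → after → no.
green_phase [10:40, 15:30] → before → counts.
red_phase [20:20, 21:50] → after → no.
silver_phase [19:35, 20:30] → after → no.
teal_phase [22:40, 22:50] → after → no.
violet_phase [09:50, 17:05] → contains → no.
Total: 4.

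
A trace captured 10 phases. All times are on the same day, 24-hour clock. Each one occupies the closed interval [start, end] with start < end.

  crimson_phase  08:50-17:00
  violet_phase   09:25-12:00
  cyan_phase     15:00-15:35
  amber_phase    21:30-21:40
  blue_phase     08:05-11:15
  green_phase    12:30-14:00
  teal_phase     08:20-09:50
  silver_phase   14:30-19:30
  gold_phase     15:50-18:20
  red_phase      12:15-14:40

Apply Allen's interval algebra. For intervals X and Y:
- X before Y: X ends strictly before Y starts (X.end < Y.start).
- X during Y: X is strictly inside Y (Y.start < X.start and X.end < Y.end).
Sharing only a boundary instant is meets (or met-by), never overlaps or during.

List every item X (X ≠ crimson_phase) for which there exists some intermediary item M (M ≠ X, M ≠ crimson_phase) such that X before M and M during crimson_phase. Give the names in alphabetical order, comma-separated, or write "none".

Target crimson_phase = [08:50, 17:00].
Intermediaries M with M during crimson_phase: cyan_phase, green_phase, red_phase, violet_phase.
Via cyan_phase — items with X before cyan_phase: blue_phase, green_phase, red_phase, teal_phase, violet_phase.
Via green_phase — items with X before green_phase: blue_phase, teal_phase, violet_phase.
Via red_phase — items with X before red_phase: blue_phase, teal_phase, violet_phase.
Via violet_phase — items with X before violet_phase: none.
Union: blue_phase, green_phase, red_phase, teal_phase, violet_phase.

blue_phase, green_phase, red_phase, teal_phase, violet_phase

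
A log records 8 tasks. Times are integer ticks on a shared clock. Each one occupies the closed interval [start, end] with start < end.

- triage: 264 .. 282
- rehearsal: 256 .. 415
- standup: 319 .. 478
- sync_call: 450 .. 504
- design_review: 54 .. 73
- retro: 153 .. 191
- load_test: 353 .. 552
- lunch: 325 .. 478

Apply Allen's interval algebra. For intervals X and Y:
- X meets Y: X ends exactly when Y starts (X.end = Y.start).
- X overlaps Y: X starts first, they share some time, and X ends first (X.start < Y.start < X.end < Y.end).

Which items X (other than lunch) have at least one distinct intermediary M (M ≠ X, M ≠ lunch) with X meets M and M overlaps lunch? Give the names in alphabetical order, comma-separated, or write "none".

Target lunch = [325, 478].
Intermediaries M with M overlaps lunch: rehearsal.
Via rehearsal — items with X meets rehearsal: none.
Union: none.

none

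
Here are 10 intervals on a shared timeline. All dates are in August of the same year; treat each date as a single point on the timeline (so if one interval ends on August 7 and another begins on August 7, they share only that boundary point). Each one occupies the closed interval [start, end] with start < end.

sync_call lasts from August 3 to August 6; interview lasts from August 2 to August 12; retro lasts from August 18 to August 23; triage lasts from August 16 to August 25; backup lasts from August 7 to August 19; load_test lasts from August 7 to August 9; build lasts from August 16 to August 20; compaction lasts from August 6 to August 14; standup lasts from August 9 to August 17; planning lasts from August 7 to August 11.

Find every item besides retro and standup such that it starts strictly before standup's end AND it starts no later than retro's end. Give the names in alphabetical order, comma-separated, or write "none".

Conditions: its start is strictly before standup's end (X.start < August 17) AND its start is no later than retro's end (X.start <= August 23).
backup: start August 7 < August 17? ✓; start August 7 <= August 23? ✓ → yes.
build: start August 16 < August 17? ✓; start August 16 <= August 23? ✓ → yes.
compaction: start August 6 < August 17? ✓; start August 6 <= August 23? ✓ → yes.
interview: start August 2 < August 17? ✓; start August 2 <= August 23? ✓ → yes.
load_test: start August 7 < August 17? ✓; start August 7 <= August 23? ✓ → yes.
planning: start August 7 < August 17? ✓; start August 7 <= August 23? ✓ → yes.
sync_call: start August 3 < August 17? ✓; start August 3 <= August 23? ✓ → yes.
triage: start August 16 < August 17? ✓; start August 16 <= August 23? ✓ → yes.
Result: backup, build, compaction, interview, load_test, planning, sync_call, triage.

backup, build, compaction, interview, load_test, planning, sync_call, triage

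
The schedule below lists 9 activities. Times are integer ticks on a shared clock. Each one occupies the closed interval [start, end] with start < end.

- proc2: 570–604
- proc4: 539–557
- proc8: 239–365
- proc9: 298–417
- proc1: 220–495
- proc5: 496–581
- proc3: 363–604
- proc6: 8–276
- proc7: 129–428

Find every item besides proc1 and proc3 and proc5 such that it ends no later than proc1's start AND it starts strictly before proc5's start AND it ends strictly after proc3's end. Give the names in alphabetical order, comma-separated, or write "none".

none

Conditions: its end is no later than proc1's start (X.end <= 220) AND its start is strictly before proc5's start (X.start < 496) AND its end is strictly after proc3's end (X.end > 604).
proc2: end 604 <= 220? ✗; start 570 < 496? ✗; end 604 > 604? ✗ → no.
proc4: end 557 <= 220? ✗; start 539 < 496? ✗; end 557 > 604? ✗ → no.
proc6: end 276 <= 220? ✗; start 8 < 496? ✓; end 276 > 604? ✗ → no.
proc7: end 428 <= 220? ✗; start 129 < 496? ✓; end 428 > 604? ✗ → no.
proc8: end 365 <= 220? ✗; start 239 < 496? ✓; end 365 > 604? ✗ → no.
proc9: end 417 <= 220? ✗; start 298 < 496? ✓; end 417 > 604? ✗ → no.
Result: none.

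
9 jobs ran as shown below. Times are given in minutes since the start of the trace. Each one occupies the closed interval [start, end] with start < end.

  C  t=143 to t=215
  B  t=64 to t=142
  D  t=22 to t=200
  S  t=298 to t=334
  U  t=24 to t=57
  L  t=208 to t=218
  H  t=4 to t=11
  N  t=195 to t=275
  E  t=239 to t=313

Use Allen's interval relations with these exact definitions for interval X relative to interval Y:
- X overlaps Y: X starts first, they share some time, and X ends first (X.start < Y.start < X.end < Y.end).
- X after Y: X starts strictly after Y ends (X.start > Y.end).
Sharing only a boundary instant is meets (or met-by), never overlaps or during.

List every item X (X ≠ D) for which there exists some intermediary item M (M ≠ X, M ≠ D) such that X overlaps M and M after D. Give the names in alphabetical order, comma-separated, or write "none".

C, E, N

Target D = [t=22, t=200].
Intermediaries M with M after D: E, L, S.
Via E — items with X overlaps E: N.
Via L — items with X overlaps L: C.
Via S — items with X overlaps S: E.
Union: C, E, N.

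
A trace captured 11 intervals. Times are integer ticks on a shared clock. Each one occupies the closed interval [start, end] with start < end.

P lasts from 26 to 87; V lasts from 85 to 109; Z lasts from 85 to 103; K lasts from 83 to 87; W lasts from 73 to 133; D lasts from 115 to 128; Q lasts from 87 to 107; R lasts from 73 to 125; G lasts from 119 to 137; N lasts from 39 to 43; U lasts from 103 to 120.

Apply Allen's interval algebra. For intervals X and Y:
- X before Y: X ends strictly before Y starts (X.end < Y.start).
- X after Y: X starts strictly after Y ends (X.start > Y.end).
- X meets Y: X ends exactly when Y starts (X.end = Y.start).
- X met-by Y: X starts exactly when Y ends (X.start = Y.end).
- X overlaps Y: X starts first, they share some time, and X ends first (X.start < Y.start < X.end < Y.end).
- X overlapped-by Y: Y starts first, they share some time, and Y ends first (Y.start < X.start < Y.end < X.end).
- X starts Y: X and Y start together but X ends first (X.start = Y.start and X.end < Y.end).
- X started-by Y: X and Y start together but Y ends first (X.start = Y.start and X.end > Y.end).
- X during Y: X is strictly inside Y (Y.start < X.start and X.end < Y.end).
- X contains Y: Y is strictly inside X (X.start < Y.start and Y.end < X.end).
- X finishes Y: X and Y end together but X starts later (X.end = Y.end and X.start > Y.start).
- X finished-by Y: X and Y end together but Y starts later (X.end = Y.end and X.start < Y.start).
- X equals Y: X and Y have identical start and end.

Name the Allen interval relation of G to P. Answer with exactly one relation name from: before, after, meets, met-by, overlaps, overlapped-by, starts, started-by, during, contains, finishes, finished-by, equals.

G = [119, 137]; P = [26, 87].
Compare endpoints: G.start > P.start, G.start > P.end, G.end > P.start, G.end > P.end.
That pattern is 'after'.

after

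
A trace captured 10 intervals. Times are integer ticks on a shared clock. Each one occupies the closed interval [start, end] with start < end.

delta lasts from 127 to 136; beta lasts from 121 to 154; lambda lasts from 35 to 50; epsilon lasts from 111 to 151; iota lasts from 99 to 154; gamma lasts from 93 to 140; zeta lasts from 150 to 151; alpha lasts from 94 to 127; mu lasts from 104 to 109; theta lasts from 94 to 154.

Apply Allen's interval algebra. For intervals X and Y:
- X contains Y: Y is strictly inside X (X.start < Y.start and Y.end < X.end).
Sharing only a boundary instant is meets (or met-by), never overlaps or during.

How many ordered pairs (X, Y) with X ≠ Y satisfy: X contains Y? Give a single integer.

15

Checking all 90 ordered pairs for relation 'contains'; matching pairs in alphabetical order:
(alpha, mu): alpha contains mu ✓
(beta, delta): beta contains delta ✓
(beta, zeta): beta contains zeta ✓
(epsilon, delta): epsilon contains delta ✓
(gamma, alpha): gamma contains alpha ✓
(gamma, delta): gamma contains delta ✓
(gamma, mu): gamma contains mu ✓
(iota, delta): iota contains delta ✓
(iota, epsilon): iota contains epsilon ✓
(iota, mu): iota contains mu ✓
(iota, zeta): iota contains zeta ✓
(theta, delta): theta contains delta ✓
(theta, epsilon): theta contains epsilon ✓
(theta, mu): theta contains mu ✓
(theta, zeta): theta contains zeta ✓
Count: 15.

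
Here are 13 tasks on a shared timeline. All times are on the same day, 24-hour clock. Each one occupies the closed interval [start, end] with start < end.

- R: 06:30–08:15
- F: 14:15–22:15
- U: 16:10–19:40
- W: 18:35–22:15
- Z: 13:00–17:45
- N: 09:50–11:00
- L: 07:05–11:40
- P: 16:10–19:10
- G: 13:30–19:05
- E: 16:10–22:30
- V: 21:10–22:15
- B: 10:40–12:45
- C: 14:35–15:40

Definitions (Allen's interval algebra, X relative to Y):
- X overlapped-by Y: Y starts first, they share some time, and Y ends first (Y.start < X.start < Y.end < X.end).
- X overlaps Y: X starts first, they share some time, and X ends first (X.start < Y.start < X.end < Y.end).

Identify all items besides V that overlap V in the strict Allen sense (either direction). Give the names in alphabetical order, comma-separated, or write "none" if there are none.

none

Target V = [21:10, 22:15].
B [10:40, 12:45] → before → no.
C [14:35, 15:40] → before → no.
E [16:10, 22:30] → contains → no.
F [14:15, 22:15] → finished-by → no.
G [13:30, 19:05] → before → no.
L [07:05, 11:40] → before → no.
N [09:50, 11:00] → before → no.
P [16:10, 19:10] → before → no.
R [06:30, 08:15] → before → no.
U [16:10, 19:40] → before → no.
W [18:35, 22:15] → finished-by → no.
Z [13:00, 17:45] → before → no.
Result: none.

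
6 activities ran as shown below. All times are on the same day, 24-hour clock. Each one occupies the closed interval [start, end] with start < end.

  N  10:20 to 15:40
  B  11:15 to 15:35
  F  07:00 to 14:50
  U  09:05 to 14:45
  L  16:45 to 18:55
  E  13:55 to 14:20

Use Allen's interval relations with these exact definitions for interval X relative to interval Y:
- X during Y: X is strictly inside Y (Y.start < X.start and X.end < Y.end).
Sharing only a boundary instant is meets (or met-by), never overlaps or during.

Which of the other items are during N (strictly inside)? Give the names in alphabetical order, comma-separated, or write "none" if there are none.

Target N = [10:20, 15:40].
B [11:15, 15:35] → during → yes.
E [13:55, 14:20] → during → yes.
F [07:00, 14:50] → overlaps → no.
L [16:45, 18:55] → after → no.
U [09:05, 14:45] → overlaps → no.
Result: B, E.

B, E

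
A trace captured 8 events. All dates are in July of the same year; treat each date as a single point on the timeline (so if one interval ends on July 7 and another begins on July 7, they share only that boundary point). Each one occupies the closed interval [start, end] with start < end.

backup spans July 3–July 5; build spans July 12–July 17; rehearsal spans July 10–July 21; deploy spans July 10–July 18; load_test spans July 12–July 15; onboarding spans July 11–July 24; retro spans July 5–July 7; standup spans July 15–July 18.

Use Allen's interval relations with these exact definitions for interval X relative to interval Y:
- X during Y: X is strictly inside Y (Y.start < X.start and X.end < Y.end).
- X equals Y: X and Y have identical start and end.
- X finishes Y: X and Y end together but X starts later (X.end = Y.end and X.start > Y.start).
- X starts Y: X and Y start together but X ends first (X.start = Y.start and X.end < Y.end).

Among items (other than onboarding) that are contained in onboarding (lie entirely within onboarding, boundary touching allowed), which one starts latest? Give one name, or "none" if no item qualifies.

standup

Target onboarding = [July 11, July 24].
backup [July 3, July 5] → before → excluded.
build [July 12, July 17] → during → candidate.
deploy [July 10, July 18] → overlaps → excluded.
load_test [July 12, July 15] → during → candidate.
rehearsal [July 10, July 21] → overlaps → excluded.
retro [July 5, July 7] → before → excluded.
standup [July 15, July 18] → during → candidate.
Among candidates, latest start is July 15 → standup.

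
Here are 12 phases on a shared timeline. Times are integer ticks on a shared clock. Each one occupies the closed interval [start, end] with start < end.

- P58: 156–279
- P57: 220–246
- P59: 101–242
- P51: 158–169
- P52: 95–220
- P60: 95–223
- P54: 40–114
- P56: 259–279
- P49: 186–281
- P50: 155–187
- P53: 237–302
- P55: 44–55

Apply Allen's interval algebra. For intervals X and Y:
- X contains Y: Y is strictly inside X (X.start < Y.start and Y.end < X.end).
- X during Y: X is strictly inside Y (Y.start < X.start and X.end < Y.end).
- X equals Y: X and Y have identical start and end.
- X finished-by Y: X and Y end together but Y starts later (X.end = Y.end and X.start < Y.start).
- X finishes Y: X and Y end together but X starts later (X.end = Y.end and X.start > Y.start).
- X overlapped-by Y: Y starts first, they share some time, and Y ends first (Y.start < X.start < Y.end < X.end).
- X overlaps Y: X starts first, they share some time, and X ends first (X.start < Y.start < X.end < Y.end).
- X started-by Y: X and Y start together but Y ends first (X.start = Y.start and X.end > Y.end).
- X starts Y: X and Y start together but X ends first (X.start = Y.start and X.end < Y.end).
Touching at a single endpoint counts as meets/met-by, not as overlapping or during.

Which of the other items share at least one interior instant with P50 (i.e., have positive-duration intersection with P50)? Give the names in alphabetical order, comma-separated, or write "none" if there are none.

Target P50 = [155, 187].
P49 [186, 281] → overlapped-by → yes.
P51 [158, 169] → during → yes.
P52 [95, 220] → contains → yes.
P53 [237, 302] → after → no.
P54 [40, 114] → before → no.
P55 [44, 55] → before → no.
P56 [259, 279] → after → no.
P57 [220, 246] → after → no.
P58 [156, 279] → overlapped-by → yes.
P59 [101, 242] → contains → yes.
P60 [95, 223] → contains → yes.
Result: P49, P51, P52, P58, P59, P60.

P49, P51, P52, P58, P59, P60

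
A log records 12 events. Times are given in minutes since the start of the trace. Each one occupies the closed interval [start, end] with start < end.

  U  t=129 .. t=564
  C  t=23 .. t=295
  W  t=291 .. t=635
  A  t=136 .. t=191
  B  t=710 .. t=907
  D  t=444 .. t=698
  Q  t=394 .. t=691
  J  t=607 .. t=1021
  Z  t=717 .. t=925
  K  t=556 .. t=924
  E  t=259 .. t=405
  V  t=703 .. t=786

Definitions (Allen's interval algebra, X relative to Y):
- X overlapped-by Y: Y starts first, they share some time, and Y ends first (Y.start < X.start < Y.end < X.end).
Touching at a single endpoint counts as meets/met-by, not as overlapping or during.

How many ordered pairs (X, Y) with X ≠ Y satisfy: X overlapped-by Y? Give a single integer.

Checking all 132 ordered pairs for relation 'overlapped-by'; matching pairs in alphabetical order:
(B, V): B overlapped-by V ✓
(D, Q): D overlapped-by Q ✓
(D, U): D overlapped-by U ✓
(D, W): D overlapped-by W ✓
(E, C): E overlapped-by C ✓
(J, D): J overlapped-by D ✓
(J, K): J overlapped-by K ✓
(J, Q): J overlapped-by Q ✓
(J, W): J overlapped-by W ✓
(K, D): K overlapped-by D ✓
(K, Q): K overlapped-by Q ✓
(K, U): K overlapped-by U ✓
(K, W): K overlapped-by W ✓
(Q, E): Q overlapped-by E ✓
(Q, U): Q overlapped-by U ✓
(Q, W): Q overlapped-by W ✓
(U, C): U overlapped-by C ✓
(W, C): W overlapped-by C ✓
(W, E): W overlapped-by E ✓
(W, U): W overlapped-by U ✓
(Z, B): Z overlapped-by B ✓
(Z, K): Z overlapped-by K ✓
(Z, V): Z overlapped-by V ✓
Count: 23.

23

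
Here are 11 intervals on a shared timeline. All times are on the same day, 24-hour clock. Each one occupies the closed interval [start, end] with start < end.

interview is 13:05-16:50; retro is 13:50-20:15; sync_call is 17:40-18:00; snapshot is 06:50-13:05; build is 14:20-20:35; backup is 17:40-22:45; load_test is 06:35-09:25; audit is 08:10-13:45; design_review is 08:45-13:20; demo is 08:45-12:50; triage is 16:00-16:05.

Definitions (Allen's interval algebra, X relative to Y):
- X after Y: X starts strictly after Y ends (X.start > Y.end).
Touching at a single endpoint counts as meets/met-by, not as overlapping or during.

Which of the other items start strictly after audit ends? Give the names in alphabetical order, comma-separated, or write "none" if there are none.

backup, build, retro, sync_call, triage

Target audit = [08:10, 13:45].
backup [17:40, 22:45] → after → yes.
build [14:20, 20:35] → after → yes.
demo [08:45, 12:50] → during → no.
design_review [08:45, 13:20] → during → no.
interview [13:05, 16:50] → overlapped-by → no.
load_test [06:35, 09:25] → overlaps → no.
retro [13:50, 20:15] → after → yes.
snapshot [06:50, 13:05] → overlaps → no.
sync_call [17:40, 18:00] → after → yes.
triage [16:00, 16:05] → after → yes.
Result: backup, build, retro, sync_call, triage.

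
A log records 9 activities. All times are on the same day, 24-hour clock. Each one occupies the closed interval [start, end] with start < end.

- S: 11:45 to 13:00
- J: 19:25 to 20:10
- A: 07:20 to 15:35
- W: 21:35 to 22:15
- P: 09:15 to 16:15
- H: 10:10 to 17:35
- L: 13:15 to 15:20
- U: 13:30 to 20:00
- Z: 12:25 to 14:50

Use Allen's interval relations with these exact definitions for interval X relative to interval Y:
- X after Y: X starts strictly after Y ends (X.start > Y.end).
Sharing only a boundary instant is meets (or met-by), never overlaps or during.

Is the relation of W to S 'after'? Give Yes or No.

W = [21:35, 22:15], S = [11:45, 13:00].
Actual relation of W to S: after.
Asked whether 'after' holds → Yes.

Yes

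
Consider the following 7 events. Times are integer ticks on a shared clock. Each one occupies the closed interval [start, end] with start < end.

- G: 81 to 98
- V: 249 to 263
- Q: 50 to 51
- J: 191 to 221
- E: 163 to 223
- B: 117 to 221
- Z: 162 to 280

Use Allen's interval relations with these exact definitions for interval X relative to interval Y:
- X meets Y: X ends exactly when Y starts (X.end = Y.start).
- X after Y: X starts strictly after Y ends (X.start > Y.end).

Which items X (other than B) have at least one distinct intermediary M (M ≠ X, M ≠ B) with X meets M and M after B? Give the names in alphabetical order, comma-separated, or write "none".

none

Target B = [117, 221].
Intermediaries M with M after B: V.
Via V — items with X meets V: none.
Union: none.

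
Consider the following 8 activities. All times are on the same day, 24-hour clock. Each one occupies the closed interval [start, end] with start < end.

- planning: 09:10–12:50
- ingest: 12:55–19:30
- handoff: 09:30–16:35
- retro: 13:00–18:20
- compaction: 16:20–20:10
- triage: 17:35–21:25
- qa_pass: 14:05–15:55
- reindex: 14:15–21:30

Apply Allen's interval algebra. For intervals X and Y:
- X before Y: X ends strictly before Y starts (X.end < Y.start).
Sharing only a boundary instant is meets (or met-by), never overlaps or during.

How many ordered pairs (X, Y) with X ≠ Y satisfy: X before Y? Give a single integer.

Checking all 56 ordered pairs for relation 'before'; matching pairs in alphabetical order:
(handoff, triage): handoff before triage ✓
(planning, compaction): planning before compaction ✓
(planning, ingest): planning before ingest ✓
(planning, qa_pass): planning before qa_pass ✓
(planning, reindex): planning before reindex ✓
(planning, retro): planning before retro ✓
(planning, triage): planning before triage ✓
(qa_pass, compaction): qa_pass before compaction ✓
(qa_pass, triage): qa_pass before triage ✓
Count: 9.

9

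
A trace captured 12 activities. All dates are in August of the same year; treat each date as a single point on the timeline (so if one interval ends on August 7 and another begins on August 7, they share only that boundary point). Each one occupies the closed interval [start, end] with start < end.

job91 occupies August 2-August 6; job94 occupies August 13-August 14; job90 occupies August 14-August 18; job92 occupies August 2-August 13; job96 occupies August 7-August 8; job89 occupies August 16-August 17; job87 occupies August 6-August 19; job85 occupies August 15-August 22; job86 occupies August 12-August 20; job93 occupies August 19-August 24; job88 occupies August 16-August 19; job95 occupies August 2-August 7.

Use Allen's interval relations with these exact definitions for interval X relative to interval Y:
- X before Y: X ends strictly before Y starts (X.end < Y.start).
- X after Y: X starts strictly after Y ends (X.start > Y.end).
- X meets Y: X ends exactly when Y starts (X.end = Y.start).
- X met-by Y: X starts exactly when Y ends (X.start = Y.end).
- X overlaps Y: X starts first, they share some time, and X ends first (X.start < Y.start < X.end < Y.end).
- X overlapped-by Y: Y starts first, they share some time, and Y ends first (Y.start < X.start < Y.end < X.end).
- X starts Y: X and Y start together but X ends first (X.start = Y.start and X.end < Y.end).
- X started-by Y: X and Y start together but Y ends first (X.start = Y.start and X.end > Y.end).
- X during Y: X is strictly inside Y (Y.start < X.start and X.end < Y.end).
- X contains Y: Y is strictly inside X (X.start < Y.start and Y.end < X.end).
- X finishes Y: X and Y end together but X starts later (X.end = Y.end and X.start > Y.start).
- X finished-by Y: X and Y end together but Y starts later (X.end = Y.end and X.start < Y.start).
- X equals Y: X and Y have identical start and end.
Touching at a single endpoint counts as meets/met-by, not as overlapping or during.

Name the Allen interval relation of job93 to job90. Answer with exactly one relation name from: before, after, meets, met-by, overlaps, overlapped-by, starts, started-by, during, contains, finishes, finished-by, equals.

job93 = [August 19, August 24]; job90 = [August 14, August 18].
Compare endpoints: job93.start > job90.start, job93.start > job90.end, job93.end > job90.start, job93.end > job90.end.
That pattern is 'after'.

after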